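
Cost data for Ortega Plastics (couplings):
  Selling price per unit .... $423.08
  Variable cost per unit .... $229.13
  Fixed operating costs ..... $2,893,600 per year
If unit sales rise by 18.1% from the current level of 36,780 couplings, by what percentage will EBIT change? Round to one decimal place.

+30.5%

Total contribution margin = 36,780 × $193.95 = $7,133,481.00.
EBIT = $7,133,481.00 − $2,893,600 = $4,239,881.00.
Degree of operating leverage = $7,133,481.00 / $4,239,881.00 = 1.6825.
So EBIT moves 1.6825 × (+18.1%) = +30.5%.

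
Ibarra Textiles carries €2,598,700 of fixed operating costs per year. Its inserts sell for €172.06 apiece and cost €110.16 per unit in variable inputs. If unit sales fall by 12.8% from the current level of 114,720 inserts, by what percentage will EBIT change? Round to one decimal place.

Contribution at this volume is 114,720 × €61.90 = €7,101,168.00.
Subtracting fixed costs: EBIT = €7,101,168.00 − €2,598,700 = €4,502,468.00.
Degree of operating leverage = €7,101,168.00 / €4,502,468.00 = 1.5772.
%ΔEBIT = DOL × %ΔSales = 1.5772 × -12.8% = -20.2%.

-20.2%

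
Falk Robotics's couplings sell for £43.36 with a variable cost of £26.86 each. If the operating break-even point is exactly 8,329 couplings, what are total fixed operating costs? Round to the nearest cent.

Each unit contributes £43.36 − £26.86 = £16.50.
Fixed costs = break-even units × CM = 8,329 × £16.50 = £137,428.50.

£137,428.50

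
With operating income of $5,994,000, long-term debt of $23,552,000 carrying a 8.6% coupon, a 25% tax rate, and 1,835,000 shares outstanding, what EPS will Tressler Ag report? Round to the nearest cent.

Interest = $2,025,472.00, so EBT = $5,994,000 − $2,025,472.00 = $3,968,528.00.
After tax at 25%: net income = $3,968,528.00 × 0.75 = $2,976,396.00.
EPS = $2,976,396.00 ÷ 1,835,000 = $1.62.

$1.62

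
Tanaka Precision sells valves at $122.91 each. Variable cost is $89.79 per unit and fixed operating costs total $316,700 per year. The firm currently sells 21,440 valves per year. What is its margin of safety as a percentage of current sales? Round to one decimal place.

55.4%

Each unit contributes $122.91 − $89.79 = $33.12. Break-even units = $316,700 ÷ $33.12 = 9,562.20; break-even revenue = 9,562.20 × $122.91 = $1,175,289.76.
Actual sales revenue = 21,440 × $122.91 = $2,635,190.40.
Margin of safety = ($2,635,190.40 − $1,175,289.76) ÷ $2,635,190.40 = 55.4%.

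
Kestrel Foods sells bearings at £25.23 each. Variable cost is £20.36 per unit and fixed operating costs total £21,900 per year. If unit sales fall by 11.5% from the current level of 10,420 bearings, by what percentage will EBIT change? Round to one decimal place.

-20.2%

Total contribution margin = 10,420 × £4.87 = £50,745.40.
EBIT = £50,745.40 − £21,900 = £28,845.40.
Degree of operating leverage = £50,745.40 / £28,845.40 = 1.7592.
Operating income changes by 1.7592 × -11.5% = -20.2%.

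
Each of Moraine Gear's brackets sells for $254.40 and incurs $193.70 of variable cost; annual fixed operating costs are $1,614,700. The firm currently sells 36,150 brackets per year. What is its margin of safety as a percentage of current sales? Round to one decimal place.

Each unit contributes $254.40 − $193.70 = $60.70. Break-even units = $1,614,700 ÷ $60.70 = 26,601.32; break-even revenue = 26,601.32 × $254.40 = $6,767,375.29.
Current sales = 36,150 × $254.40 = $9,196,560.00.
Margin of safety = ($9,196,560.00 − $6,767,375.29) ÷ $9,196,560.00 = 26.4%.

26.4%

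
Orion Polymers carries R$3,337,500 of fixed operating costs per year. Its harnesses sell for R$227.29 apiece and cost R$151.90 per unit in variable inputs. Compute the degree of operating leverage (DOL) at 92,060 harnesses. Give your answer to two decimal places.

Total contribution margin = 92,060 × R$75.39 = R$6,940,403.40.
Operating income = contribution − fixed costs = R$6,940,403.40 − R$3,337,500 = R$3,602,903.40.
So DOL = total CM / EBIT = R$6,940,403.40 / R$3,602,903.40 = 1.9263.

1.93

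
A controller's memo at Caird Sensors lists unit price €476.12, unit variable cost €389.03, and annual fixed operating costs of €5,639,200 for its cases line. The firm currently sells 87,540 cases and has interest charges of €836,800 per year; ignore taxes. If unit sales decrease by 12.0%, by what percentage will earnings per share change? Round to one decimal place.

-79.7%

Contribution at this volume is 87,540 × €87.09 = €7,623,858.60.
Subtracting fixed costs: EBIT = €7,623,858.60 − €5,639,200 = €1,984,658.60.
Interest = €836,800.00, so EBIT − I = €1,147,858.60.
DCL = total CM / (EBIT − I) = €7,623,858.60 / €1,147,858.60 = 6.6418.
EPS therefore changes by 6.6418 × (-12.0%) = -79.7%.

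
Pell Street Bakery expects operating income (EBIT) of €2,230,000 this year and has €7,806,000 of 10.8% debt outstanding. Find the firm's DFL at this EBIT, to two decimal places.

1.61

Annual interest charges come to €843,048.00.
DFL = EBIT ÷ (EBIT − I) = €2,230,000 ÷ (€2,230,000 − €843,048.00) = €2,230,000 ÷ €1,386,952.00 = 1.6078.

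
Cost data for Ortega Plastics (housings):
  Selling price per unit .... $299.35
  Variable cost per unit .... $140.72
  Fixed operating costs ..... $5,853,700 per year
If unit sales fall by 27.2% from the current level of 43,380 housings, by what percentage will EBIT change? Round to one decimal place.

-182.1%

Contribution at this volume is 43,380 × $158.63 = $6,881,369.40.
Operating income = contribution − fixed costs = $6,881,369.40 − $5,853,700 = $1,027,669.40.
DOL = contribution ÷ EBIT = $6,881,369.40 ÷ $1,027,669.40 = 6.6961.
%ΔEBIT = DOL × %ΔSales = 6.6961 × -27.2% = -182.1%.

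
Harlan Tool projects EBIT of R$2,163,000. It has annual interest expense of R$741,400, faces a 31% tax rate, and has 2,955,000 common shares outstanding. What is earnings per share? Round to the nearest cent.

Interest = R$741,400.00, so EBT = R$2,163,000 − R$741,400.00 = R$1,421,600.00.
After tax at 31%: net income = R$1,421,600.00 × 0.69 = R$980,904.00.
Per share: R$980,904.00 / 2,955,000 shares = R$0.33.

R$0.33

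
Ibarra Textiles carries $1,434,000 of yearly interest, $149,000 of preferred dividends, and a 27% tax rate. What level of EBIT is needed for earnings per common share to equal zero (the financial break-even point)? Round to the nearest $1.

Grossing the preferred dividend up to pre-tax terms: $149,000 / (1 − 0.27) = $204,109.59.
Financial break-even EBIT = interest + D_p ÷ (1 − t) = $1,434,000 + $204,109.59 = $1,638,109.59.

$1,638,110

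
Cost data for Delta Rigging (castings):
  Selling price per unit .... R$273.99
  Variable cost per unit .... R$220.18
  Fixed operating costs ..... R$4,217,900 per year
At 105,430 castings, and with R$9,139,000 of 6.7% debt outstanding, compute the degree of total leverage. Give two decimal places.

Total contribution margin = 105,430 × R$53.81 = R$5,673,188.30.
EBIT = R$5,673,188.30 − R$4,217,900 = R$1,455,288.30. Interest = R$612,313.00, so EBIT − I = R$842,975.30.
Degree of total leverage = total CM / (EBIT − interest) = R$5,673,188.30 / R$842,975.30 = 6.7300.

6.73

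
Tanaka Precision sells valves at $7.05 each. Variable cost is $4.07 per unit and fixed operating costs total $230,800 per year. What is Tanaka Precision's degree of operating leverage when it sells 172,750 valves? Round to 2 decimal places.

At 172,750 units, contribution = 172,750 × $2.98 = $514,795.00.
EBIT = $514,795.00 − $230,800 = $283,995.00.
Degree of operating leverage = $514,795.00 / $283,995.00 = 1.8127.

1.81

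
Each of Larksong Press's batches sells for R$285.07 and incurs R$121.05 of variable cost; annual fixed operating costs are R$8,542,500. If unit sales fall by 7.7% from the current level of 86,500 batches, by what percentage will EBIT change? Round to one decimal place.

Total contribution margin = 86,500 × R$164.02 = R$14,187,730.00.
Operating income = contribution − fixed costs = R$14,187,730.00 − R$8,542,500 = R$5,645,230.00.
Degree of operating leverage = R$14,187,730.00 / R$5,645,230.00 = 2.5132.
Operating income changes by 2.5132 × -7.7% = -19.4%.

-19.4%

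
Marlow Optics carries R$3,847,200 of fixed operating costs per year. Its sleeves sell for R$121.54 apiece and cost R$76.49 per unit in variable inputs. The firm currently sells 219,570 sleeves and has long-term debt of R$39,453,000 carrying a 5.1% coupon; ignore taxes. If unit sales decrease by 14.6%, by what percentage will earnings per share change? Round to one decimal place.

At 219,570 units, contribution = 219,570 × R$45.05 = R$9,891,628.50.
Subtracting fixed costs: EBIT = R$9,891,628.50 − R$3,847,200 = R$6,044,428.50.
Interest = R$2,012,103.00, so EBIT − I = R$4,032,325.50.
DCL = total CM / (EBIT − I) = R$9,891,628.50 / R$4,032,325.50 = 2.4531.
EPS therefore changes by 2.4531 × (-14.6%) = -35.8%.

-35.8%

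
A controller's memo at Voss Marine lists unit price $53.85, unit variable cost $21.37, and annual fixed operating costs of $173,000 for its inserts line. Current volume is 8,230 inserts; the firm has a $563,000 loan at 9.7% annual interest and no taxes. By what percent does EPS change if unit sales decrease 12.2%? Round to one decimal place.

-82.1%

Total contribution margin = 8,230 × $32.48 = $267,310.40.
EBIT = $267,310.40 − $173,000 = $94,310.40.
Interest = $54,611.00, so EBIT − I = $39,699.40.
Degree of combined leverage = contribution ÷ (EBIT − I) = $267,310.40 ÷ $39,699.40 = 6.7334.
EPS therefore changes by 6.7334 × (-12.2%) = -82.1%.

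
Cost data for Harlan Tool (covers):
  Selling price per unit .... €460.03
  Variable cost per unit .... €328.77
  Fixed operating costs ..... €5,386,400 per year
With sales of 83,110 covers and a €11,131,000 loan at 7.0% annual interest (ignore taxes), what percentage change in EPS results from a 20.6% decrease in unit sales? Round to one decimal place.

-47.4%

Total contribution margin = 83,110 × €131.26 = €10,909,018.60.
Operating income = contribution − fixed costs = €10,909,018.60 − €5,386,400 = €5,522,618.60.
After interest of €779,170.00, pre-tax earnings = €4,743,448.60.
Degree of combined leverage = contribution ÷ (EBIT − I) = €10,909,018.60 ÷ €4,743,448.60 = 2.2998.
EPS therefore changes by 2.2998 × (-20.6%) = -47.4%.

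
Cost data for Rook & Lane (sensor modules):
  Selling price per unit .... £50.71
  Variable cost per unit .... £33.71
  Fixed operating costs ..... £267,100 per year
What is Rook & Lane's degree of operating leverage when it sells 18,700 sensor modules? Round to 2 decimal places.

Total contribution margin = 18,700 × £17.00 = £317,900.00.
EBIT = £317,900.00 − £267,100 = £50,800.00.
So DOL = total CM / EBIT = £317,900.00 / £50,800.00 = 6.2579.

6.26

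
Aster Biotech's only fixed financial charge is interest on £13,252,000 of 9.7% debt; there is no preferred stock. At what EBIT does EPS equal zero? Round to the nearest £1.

Annual interest = 9.7% × £13,252,000 = £1,285,444.00.
Without preferred stock the financial break-even is simply EBIT = interest = £1,285,444.00.

£1,285,444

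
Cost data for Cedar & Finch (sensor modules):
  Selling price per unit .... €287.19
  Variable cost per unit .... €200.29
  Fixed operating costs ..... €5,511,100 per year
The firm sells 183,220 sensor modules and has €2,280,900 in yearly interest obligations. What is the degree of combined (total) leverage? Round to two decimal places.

Contribution at this volume is 183,220 × €86.90 = €15,921,818.00.
EBIT = €15,921,818.00 − €5,511,100 = €10,410,718.00. Interest = €2,280,900.00, so EBIT − I = €8,129,818.00.
Degree of total leverage = total CM / (EBIT − interest) = €15,921,818.00 / €8,129,818.00 = 1.9584.

1.96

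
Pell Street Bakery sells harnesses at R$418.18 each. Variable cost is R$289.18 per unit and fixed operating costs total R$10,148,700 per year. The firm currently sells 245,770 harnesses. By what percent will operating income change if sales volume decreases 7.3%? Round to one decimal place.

-10.7%

Total contribution margin = 245,770 × R$129.00 = R$31,704,330.00.
Operating income = contribution − fixed costs = R$31,704,330.00 − R$10,148,700 = R$21,555,630.00.
DOL = contribution ÷ EBIT = R$31,704,330.00 ÷ R$21,555,630.00 = 1.4708.
So EBIT moves 1.4708 × (-7.3%) = -10.7%.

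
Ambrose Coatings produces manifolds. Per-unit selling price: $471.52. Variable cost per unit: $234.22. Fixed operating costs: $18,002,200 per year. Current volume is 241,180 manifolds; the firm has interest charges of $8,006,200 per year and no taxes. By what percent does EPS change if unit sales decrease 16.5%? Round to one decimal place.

Total contribution margin = 241,180 × $237.30 = $57,232,014.00.
Operating income = contribution − fixed costs = $57,232,014.00 − $18,002,200 = $39,229,814.00.
Interest = $8,006,200.00, so EBIT − I = $31,223,614.00.
Degree of combined leverage = contribution ÷ (EBIT − I) = $57,232,014.00 ÷ $31,223,614.00 = 1.8330.
EPS therefore changes by 1.8330 × (-16.5%) = -30.2%.

-30.2%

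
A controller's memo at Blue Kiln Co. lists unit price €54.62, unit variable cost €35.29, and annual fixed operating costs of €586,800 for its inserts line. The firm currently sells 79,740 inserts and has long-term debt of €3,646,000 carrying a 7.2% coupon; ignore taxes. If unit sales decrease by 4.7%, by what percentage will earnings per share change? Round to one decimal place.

Total contribution margin = 79,740 × €19.33 = €1,541,374.20.
EBIT = €1,541,374.20 − €586,800 = €954,574.20.
Interest = €262,512.00, so EBIT − I = €692,062.20.
DCL = total CM / (EBIT − I) = €1,541,374.20 / €692,062.20 = 2.2272.
EPS therefore changes by 2.2272 × (-4.7%) = -10.5%.

-10.5%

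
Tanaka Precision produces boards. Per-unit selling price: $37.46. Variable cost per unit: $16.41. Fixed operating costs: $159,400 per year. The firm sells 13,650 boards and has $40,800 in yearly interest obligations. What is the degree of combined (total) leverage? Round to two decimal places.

3.30

Total contribution margin = 13,650 × $21.05 = $287,332.50.
EBIT = $287,332.50 − $159,400 = $127,932.50. Interest = $40,800.00, so EBIT − I = $87,132.50.
Degree of total leverage = total CM / (EBIT − interest) = $287,332.50 / $87,132.50 = 3.2977.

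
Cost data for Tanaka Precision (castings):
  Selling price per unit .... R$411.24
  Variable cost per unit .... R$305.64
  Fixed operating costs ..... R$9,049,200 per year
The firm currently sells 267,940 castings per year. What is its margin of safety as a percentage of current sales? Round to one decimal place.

Contribution margin per unit = R$411.24 − R$305.64 = R$105.60. Break-even units = R$9,049,200 ÷ R$105.60 = 85,693.18; break-even revenue = 85,693.18 × R$411.24 = R$35,240,464.09.
Actual sales revenue = 267,940 × R$411.24 = R$110,187,645.60.
Margin of safety = (R$110,187,645.60 − R$35,240,464.09) ÷ R$110,187,645.60 = 68.0%.

68.0%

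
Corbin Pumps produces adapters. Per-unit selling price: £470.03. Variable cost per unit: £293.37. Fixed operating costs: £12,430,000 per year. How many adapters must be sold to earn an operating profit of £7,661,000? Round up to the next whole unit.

113,727 adapters

Each unit contributes £470.03 − £293.37 = £176.66.
Units = (FC + target) / CM = (£12,430,000 + £7,661,000) / £176.66 = 113,726.93, so 113,727 adapters.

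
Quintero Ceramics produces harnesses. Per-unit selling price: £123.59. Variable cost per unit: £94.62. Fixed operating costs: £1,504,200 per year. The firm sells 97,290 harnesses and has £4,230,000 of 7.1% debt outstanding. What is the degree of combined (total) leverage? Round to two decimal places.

Total contribution margin = 97,290 × £28.97 = £2,818,491.30.
EBIT = £2,818,491.30 − £1,504,200 = £1,314,291.30. Interest = £300,330.00.
DOL = £2,818,491.30 ÷ £1,314,291.30 = 2.1445; DFL = £1,314,291.30 ÷ £1,013,961.30 = 1.2962.
Combined leverage = 2.1445 × 1.2962 = 2.7797.

2.78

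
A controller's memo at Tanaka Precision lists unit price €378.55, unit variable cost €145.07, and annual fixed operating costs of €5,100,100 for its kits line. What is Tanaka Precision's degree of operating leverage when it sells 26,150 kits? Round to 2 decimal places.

At 26,150 units, contribution = 26,150 × €233.48 = €6,105,502.00.
EBIT = €6,105,502.00 − €5,100,100 = €1,005,402.00.
So DOL = total CM / EBIT = €6,105,502.00 / €1,005,402.00 = 6.0727.

6.07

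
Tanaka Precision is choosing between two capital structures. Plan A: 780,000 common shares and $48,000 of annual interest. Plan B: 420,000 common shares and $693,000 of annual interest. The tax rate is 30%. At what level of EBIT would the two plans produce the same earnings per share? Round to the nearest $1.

At indifference, (EBIT − 48,000)(1 − t)/780,000 = (EBIT − 693,000)(1 − t)/420,000.
Cancelling (1 − t) and cross-multiplying: 420,000·(EBIT − 48,000) = 780,000·(EBIT − 693,000).
EBIT × (780,000 − 420,000) = 693,000 × 780,000 − 48,000 × 420,000 = 520,380,000,000, so EBIT = 520,380,000,000 ÷ 360,000 = 1,445,500.00.

$1,445,500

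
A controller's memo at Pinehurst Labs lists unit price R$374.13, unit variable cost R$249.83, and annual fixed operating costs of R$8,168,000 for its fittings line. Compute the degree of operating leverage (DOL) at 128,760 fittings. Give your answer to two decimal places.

2.04

At 128,760 units, contribution = 128,760 × R$124.30 = R$16,004,868.00.
EBIT = R$16,004,868.00 − R$8,168,000 = R$7,836,868.00.
So DOL = total CM / EBIT = R$16,004,868.00 / R$7,836,868.00 = 2.0423.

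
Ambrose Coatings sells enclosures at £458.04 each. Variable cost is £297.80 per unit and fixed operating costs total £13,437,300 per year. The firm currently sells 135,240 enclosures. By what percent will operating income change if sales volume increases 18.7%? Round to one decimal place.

Contribution at this volume is 135,240 × £160.24 = £21,670,857.60.
EBIT = £21,670,857.60 − £13,437,300 = £8,233,557.60.
So DOL = total CM / EBIT = £21,670,857.60 / £8,233,557.60 = 2.6320.
Operating income changes by 2.6320 × +18.7% = +49.2%.

+49.2%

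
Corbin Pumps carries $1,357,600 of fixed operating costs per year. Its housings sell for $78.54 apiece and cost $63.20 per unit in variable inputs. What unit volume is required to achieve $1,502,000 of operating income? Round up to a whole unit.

Each unit contributes $78.54 − $63.20 = $15.34.
Units = (FC + target) / CM = ($1,357,600 + $1,502,000) / $15.34 = 186,414.60, so 186,415 housings.

186,415 housings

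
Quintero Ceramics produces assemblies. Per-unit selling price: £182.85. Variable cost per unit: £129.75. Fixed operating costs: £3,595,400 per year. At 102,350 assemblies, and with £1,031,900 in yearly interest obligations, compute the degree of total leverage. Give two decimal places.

At 102,350 units, contribution = 102,350 × £53.10 = £5,434,785.00.
EBIT = £5,434,785.00 − £3,595,400 = £1,839,385.00. Interest = £1,031,900.00.
DOL = £5,434,785.00 ÷ £1,839,385.00 = 2.9547; DFL = £1,839,385.00 ÷ £807,485.00 = 2.2779.
DCL = DOL × DFL = 2.9547 × 2.2779 = 6.7305.

6.73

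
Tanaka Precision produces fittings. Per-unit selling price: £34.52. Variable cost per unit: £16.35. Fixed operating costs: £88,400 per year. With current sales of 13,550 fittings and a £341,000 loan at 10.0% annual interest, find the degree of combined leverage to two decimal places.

Total contribution margin = 13,550 × £18.17 = £246,203.50.
Operating income = contribution − fixed costs = £246,203.50 − £88,400 = £157,803.50. Interest = £34,100.00, so EBIT − I = £123,703.50.
Degree of total leverage = total CM / (EBIT − interest) = £246,203.50 / £123,703.50 = 1.9903.

1.99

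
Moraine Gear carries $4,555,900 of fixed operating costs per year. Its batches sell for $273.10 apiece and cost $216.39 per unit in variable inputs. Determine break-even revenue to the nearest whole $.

$21,939,980

Contribution margin per unit = $273.10 − $216.39 = $56.71, a CM ratio of $56.71 ÷ $273.10 = 0.2077.
Break-even revenue = fixed costs × price ÷ CM = $4,555,900 × $273.10 ÷ $56.71 = $21,939,980.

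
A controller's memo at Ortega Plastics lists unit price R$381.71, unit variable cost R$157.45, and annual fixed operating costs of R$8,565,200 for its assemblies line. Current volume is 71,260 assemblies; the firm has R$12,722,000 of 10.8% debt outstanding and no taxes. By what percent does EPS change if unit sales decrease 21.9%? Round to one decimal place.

Contribution at this volume is 71,260 × R$224.26 = R$15,980,767.60.
Subtracting fixed costs: EBIT = R$15,980,767.60 − R$8,565,200 = R$7,415,567.60.
Interest = R$1,373,976.00, so EBIT − I = R$6,041,591.60.
DCL = total CM / (EBIT − I) = R$15,980,767.60 / R$6,041,591.60 = 2.6451.
%ΔEPS = DCL × %ΔSales = 2.6451 × -21.9% = -57.9%.

-57.9%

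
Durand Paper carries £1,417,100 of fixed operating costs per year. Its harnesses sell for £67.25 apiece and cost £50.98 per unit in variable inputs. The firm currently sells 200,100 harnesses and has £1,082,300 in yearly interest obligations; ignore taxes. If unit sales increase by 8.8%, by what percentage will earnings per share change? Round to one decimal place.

+37.9%

At 200,100 units, contribution = 200,100 × £16.27 = £3,255,627.00.
Operating income = contribution − fixed costs = £3,255,627.00 − £1,417,100 = £1,838,527.00.
Interest = £1,082,300.00, so EBIT − I = £756,227.00.
DCL = total CM / (EBIT − I) = £3,255,627.00 / £756,227.00 = 4.3051.
EPS therefore changes by 4.3051 × (+8.8%) = +37.9%.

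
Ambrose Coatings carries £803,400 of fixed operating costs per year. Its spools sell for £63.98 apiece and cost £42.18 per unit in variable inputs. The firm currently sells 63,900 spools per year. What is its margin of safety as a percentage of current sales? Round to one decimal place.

42.3%

Each unit contributes £63.98 − £42.18 = £21.80. Break-even units = £803,400 ÷ £21.80 = 36,853.21; break-even revenue = 36,853.21 × £63.98 = £2,357,868.44.
Actual sales revenue = 63,900 × £63.98 = £4,088,322.00.
Margin of safety = (£4,088,322.00 − £2,357,868.44) ÷ £4,088,322.00 = 42.3%.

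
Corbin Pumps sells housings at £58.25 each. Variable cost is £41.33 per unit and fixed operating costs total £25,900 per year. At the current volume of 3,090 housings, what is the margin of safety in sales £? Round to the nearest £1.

£90,827

Each unit contributes £58.25 − £41.33 = £16.92. Break-even units = £25,900 ÷ £16.92 = 1,530.73; break-even revenue = 1,530.73 × £58.25 = £89,165.19.
Current sales = 3,090 × £58.25 = £179,992.50.
Margin of safety = £179,992.50 − £89,165.19 = £90,827.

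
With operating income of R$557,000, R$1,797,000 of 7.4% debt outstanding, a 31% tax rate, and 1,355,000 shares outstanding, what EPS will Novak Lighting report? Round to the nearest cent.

Interest = R$132,978.00, so EBT = R$557,000 − R$132,978.00 = R$424,022.00.
Net income = R$424,022.00 × (1 − 0.31) = R$292,575.18.
EPS = R$292,575.18 ÷ 1,355,000 = R$0.22.

R$0.22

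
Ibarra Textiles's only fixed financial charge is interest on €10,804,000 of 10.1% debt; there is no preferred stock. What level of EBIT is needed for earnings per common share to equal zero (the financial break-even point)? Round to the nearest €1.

€1,091,204

Annual interest = 10.1% × €10,804,000 = €1,091,204.00.
With no preferred dividends, EPS = 0 when EBIT exactly covers interest, so the financial break-even EBIT is €1,091,204.00.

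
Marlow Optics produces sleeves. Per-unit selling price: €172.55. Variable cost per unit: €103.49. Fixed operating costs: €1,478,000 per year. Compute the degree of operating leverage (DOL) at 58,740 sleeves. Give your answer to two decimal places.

1.57

At 58,740 units, contribution = 58,740 × €69.06 = €4,056,584.40.
Operating income = contribution − fixed costs = €4,056,584.40 − €1,478,000 = €2,578,584.40.
So DOL = total CM / EBIT = €4,056,584.40 / €2,578,584.40 = 1.5732.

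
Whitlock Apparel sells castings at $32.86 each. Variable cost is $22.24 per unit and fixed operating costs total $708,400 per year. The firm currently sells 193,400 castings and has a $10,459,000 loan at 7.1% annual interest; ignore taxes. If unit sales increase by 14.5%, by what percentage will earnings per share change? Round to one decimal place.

+49.4%

At 193,400 units, contribution = 193,400 × $10.62 = $2,053,908.00.
Operating income = contribution − fixed costs = $2,053,908.00 − $708,400 = $1,345,508.00.
Interest = $742,589.00, so EBIT − I = $602,919.00.
Degree of combined leverage = contribution ÷ (EBIT − I) = $2,053,908.00 ÷ $602,919.00 = 3.4066.
%ΔEPS = DCL × %ΔSales = 3.4066 × +14.5% = +49.4%.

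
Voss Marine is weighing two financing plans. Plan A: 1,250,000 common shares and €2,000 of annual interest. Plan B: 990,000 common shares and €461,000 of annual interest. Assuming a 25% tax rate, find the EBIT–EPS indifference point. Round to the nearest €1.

€2,208,731

Set EPS_A = EPS_B: (EBIT − €2,000)(1 − 0.25) ÷ 1,250,000 = (EBIT − €461,000)(1 − 0.25) ÷ 990,000.
The (1 − t) factor cancels: (EBIT − 2,000) × 990,000 = (EBIT − 461,000) × 1,250,000.
Solving, EBIT = (461,000·1,250,000 − 2,000·990,000) / (1,250,000 − 990,000) = 574,270,000,000 / 260,000 = 2,208,730.77.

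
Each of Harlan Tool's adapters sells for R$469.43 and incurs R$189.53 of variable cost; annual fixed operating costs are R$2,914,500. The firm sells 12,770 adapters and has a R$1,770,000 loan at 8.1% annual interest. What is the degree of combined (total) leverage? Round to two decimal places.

6.92

Total contribution margin = 12,770 × R$279.90 = R$3,574,323.00.
Operating income = contribution − fixed costs = R$3,574,323.00 − R$2,914,500 = R$659,823.00. Interest = R$143,370.00.
DOL = R$3,574,323.00 ÷ R$659,823.00 = 5.4171; DFL = R$659,823.00 ÷ R$516,453.00 = 1.2776.
Combined leverage = 5.4171 × 1.2776 = 6.9209.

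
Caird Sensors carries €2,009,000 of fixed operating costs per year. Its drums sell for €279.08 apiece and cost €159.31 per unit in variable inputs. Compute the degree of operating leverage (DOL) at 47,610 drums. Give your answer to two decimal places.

1.54

At 47,610 units, contribution = 47,610 × €119.77 = €5,702,249.70.
EBIT = €5,702,249.70 − €2,009,000 = €3,693,249.70.
So DOL = total CM / EBIT = €5,702,249.70 / €3,693,249.70 = 1.5440.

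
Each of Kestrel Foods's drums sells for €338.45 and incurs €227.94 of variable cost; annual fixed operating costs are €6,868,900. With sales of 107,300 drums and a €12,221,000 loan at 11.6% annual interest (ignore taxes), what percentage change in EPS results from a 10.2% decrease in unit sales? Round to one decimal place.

-33.9%

At 107,300 units, contribution = 107,300 × €110.51 = €11,857,723.00.
Operating income = contribution − fixed costs = €11,857,723.00 − €6,868,900 = €4,988,823.00.
Interest = €1,417,636.00, so EBIT − I = €3,571,187.00.
DCL = total CM / (EBIT − I) = €11,857,723.00 / €3,571,187.00 = 3.3204.
%ΔEPS = DCL × %ΔSales = 3.3204 × -10.2% = -33.9%.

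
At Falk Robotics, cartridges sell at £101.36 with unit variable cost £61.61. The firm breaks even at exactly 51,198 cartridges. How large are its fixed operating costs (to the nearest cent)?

£2,035,120.50

Unit CM = price − variable cost = £101.36 − £61.61 = £39.75.
Since BE = FC / CM, FC = 51,198 × £39.75 = £2,035,120.50.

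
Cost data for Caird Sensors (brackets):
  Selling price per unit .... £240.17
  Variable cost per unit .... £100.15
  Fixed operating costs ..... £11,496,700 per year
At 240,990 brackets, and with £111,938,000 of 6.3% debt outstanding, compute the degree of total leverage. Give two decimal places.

2.22

At 240,990 units, contribution = 240,990 × £140.02 = £33,743,419.80.
EBIT = £33,743,419.80 − £11,496,700 = £22,246,719.80. Interest = £7,052,094.00.
DOL = £33,743,419.80 ÷ £22,246,719.80 = 1.5168; DFL = £22,246,719.80 ÷ £15,194,625.80 = 1.4641.
DCL = DOL × DFL = 1.5168 × 1.4641 = 2.2207.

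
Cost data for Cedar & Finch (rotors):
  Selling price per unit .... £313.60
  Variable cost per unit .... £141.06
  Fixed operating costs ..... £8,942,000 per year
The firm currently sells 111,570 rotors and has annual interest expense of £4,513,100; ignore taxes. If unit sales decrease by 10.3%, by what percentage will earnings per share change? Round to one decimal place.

At 111,570 units, contribution = 111,570 × £172.54 = £19,250,287.80.
Subtracting fixed costs: EBIT = £19,250,287.80 − £8,942,000 = £10,308,287.80.
After interest of £4,513,100.00, pre-tax earnings = £5,795,187.80.
Degree of combined leverage = contribution ÷ (EBIT − I) = £19,250,287.80 ÷ £5,795,187.80 = 3.3218.
%ΔEPS = DCL × %ΔSales = 3.3218 × -10.3% = -34.2%.

-34.2%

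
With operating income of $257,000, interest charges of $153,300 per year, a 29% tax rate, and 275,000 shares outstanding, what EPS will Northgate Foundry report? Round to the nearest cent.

Pre-tax income = $257,000 − $153,300.00 = $103,700.00.
Net income = $103,700.00 × (1 − 0.29) = $73,627.00.
Per share: $73,627.00 / 275,000 shares = $0.27.

$0.27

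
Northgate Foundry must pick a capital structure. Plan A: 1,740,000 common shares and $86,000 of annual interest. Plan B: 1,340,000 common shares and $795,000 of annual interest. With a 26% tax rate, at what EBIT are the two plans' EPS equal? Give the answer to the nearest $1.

$3,170,150

At indifference, (EBIT − 86,000)(1 − t)/1,740,000 = (EBIT − 795,000)(1 − t)/1,340,000.
The (1 − t) factor cancels: (EBIT − 86,000) × 1,340,000 = (EBIT − 795,000) × 1,740,000.
EBIT × (1,740,000 − 1,340,000) = 795,000 × 1,740,000 − 86,000 × 1,340,000 = 1,268,060,000,000, so EBIT = 1,268,060,000,000 ÷ 400,000 = 3,170,150.00.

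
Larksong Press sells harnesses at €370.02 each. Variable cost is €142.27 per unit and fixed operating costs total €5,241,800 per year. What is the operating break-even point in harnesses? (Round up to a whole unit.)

23,016 harnesses

Each unit contributes €370.02 − €142.27 = €227.75.
Units to break even: €5,241,800 ÷ €227.75 = 23,015.59, rounded up to 23,016.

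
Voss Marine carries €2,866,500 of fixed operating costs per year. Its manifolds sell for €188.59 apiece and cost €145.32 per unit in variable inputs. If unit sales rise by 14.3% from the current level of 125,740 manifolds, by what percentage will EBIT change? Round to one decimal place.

Total contribution margin = 125,740 × €43.27 = €5,440,769.80.
EBIT = €5,440,769.80 − €2,866,500 = €2,574,269.80.
Degree of operating leverage = €5,440,769.80 / €2,574,269.80 = 2.1135.
So EBIT moves 2.1135 × (+14.3%) = +30.2%.

+30.2%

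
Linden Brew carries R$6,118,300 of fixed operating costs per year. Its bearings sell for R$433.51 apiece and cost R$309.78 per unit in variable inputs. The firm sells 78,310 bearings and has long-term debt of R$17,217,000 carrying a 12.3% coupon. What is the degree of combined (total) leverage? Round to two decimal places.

Contribution at this volume is 78,310 × R$123.73 = R$9,689,296.30.
Subtracting fixed costs: EBIT = R$9,689,296.30 − R$6,118,300 = R$3,570,996.30. Interest = R$2,117,691.00, so EBIT − I = R$1,453,305.30.
DCL = contribution ÷ (EBIT − I) = R$9,689,296.30 ÷ R$1,453,305.30 = 6.6671.

6.67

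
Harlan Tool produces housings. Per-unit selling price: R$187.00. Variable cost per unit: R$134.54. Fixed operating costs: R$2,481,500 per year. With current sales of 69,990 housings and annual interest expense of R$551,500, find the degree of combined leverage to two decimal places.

5.75

Contribution at this volume is 69,990 × R$52.46 = R$3,671,675.40.
Subtracting fixed costs: EBIT = R$3,671,675.40 − R$2,481,500 = R$1,190,175.40. Interest = R$551,500.00.
DOL = R$3,671,675.40 ÷ R$1,190,175.40 = 3.0850; DFL = R$1,190,175.40 ÷ R$638,675.40 = 1.8635.
Combined leverage = 3.0850 × 1.8635 = 5.7489.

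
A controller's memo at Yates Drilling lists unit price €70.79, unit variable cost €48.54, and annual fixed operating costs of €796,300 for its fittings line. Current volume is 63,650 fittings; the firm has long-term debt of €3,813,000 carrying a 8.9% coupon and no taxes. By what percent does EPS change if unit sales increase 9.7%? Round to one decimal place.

+49.0%

Total contribution margin = 63,650 × €22.25 = €1,416,212.50.
Subtracting fixed costs: EBIT = €1,416,212.50 − €796,300 = €619,912.50.
Interest = €339,357.00, so EBIT − I = €280,555.50.
Degree of combined leverage = contribution ÷ (EBIT − I) = €1,416,212.50 ÷ €280,555.50 = 5.0479.
EPS therefore changes by 5.0479 × (+9.7%) = +49.0%.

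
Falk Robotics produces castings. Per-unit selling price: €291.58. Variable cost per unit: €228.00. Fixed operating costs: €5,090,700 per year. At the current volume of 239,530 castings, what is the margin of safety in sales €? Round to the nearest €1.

€46,496,037

Unit CM = price − variable cost = €291.58 − €228.00 = €63.58. Break-even units = €5,090,700 ÷ €63.58 = 80,067.63; break-even revenue = 80,067.63 × €291.58 = €23,346,119.94.
Actual sales revenue = 239,530 × €291.58 = €69,842,157.40.
Margin of safety = €69,842,157.40 − €23,346,119.94 = €46,496,037.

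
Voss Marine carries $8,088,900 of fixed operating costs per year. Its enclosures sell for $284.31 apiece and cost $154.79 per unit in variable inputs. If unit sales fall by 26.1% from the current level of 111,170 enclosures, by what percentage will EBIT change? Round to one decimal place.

Contribution at this volume is 111,170 × $129.52 = $14,398,738.40.
Operating income = contribution − fixed costs = $14,398,738.40 − $8,088,900 = $6,309,838.40.
So DOL = total CM / EBIT = $14,398,738.40 / $6,309,838.40 = 2.2820.
%ΔEBIT = DOL × %ΔSales = 2.2820 × -26.1% = -59.6%.

-59.6%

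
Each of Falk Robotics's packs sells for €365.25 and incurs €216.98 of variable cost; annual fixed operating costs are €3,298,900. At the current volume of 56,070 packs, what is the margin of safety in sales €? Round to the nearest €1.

Each unit contributes €365.25 − €216.98 = €148.27. Break-even units = €3,298,900 ÷ €148.27 = 22,249.27; break-even revenue = 22,249.27 × €365.25 = €8,126,547.68.
Actual sales revenue = 56,070 × €365.25 = €20,479,567.50.
Margin of safety = €20,479,567.50 − €8,126,547.68 = €12,353,020.

€12,353,020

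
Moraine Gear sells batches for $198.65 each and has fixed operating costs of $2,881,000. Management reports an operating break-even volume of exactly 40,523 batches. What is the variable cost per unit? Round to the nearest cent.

$127.55

At break-even, FC = Q × (P − VC), so P − VC = $2,881,000 ÷ 40,523 = $71.0954.
Variable cost per unit = $198.65 − $71.0954 = $127.55.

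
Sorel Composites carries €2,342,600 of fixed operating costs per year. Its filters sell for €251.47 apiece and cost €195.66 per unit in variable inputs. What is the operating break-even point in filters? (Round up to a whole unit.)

Contribution margin per unit = €251.47 − €195.66 = €55.81.
Break-even volume = fixed costs ÷ CM per unit = €2,342,600 ÷ €55.81 = 41,974.56, so 41,975 filters.

41,975 filters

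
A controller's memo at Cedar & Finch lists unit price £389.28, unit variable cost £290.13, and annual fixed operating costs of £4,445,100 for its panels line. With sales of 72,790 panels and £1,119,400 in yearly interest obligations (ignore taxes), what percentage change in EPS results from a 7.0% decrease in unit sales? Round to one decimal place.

-30.6%

Total contribution margin = 72,790 × £99.15 = £7,217,128.50.
Operating income = contribution − fixed costs = £7,217,128.50 − £4,445,100 = £2,772,028.50.
Interest = £1,119,400.00, so EBIT − I = £1,652,628.50.
DCL = total CM / (EBIT − I) = £7,217,128.50 / £1,652,628.50 = 4.3671.
EPS therefore changes by 4.3671 × (-7.0%) = -30.6%.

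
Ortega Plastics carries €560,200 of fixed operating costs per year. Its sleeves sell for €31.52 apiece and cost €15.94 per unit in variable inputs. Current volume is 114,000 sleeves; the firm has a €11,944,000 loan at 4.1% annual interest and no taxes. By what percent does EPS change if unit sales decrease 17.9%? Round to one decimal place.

-43.8%

Contribution at this volume is 114,000 × €15.58 = €1,776,120.00.
EBIT = €1,776,120.00 − €560,200 = €1,215,920.00.
Interest = €489,704.00, so EBIT − I = €726,216.00.
Degree of combined leverage = contribution ÷ (EBIT − I) = €1,776,120.00 ÷ €726,216.00 = 2.4457.
EPS therefore changes by 2.4457 × (-17.9%) = -43.8%.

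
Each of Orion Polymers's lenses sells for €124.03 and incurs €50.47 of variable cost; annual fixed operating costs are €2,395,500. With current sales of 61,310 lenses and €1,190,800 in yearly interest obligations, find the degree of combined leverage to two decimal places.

Contribution at this volume is 61,310 × €73.56 = €4,509,963.60.
Subtracting fixed costs: EBIT = €4,509,963.60 − €2,395,500 = €2,114,463.60. Interest = €1,190,800.00.
DOL = €4,509,963.60 ÷ €2,114,463.60 = 2.1329; DFL = €2,114,463.60 ÷ €923,663.60 = 2.2892.
Combined leverage = 2.1329 × 2.2892 = 4.8826.

4.88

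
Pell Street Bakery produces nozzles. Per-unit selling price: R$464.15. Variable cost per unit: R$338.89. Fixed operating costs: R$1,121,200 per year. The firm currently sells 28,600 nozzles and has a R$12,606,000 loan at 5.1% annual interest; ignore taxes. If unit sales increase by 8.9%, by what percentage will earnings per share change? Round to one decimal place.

+17.5%

Contribution at this volume is 28,600 × R$125.26 = R$3,582,436.00.
Subtracting fixed costs: EBIT = R$3,582,436.00 − R$1,121,200 = R$2,461,236.00.
After interest of R$642,906.00, pre-tax earnings = R$1,818,330.00.
Degree of combined leverage = contribution ÷ (EBIT − I) = R$3,582,436.00 ÷ R$1,818,330.00 = 1.9702.
EPS therefore changes by 1.9702 × (+8.9%) = +17.5%.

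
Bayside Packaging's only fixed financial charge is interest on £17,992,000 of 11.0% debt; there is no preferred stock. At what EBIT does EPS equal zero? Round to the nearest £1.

Annual interest = 11.0% × £17,992,000 = £1,979,120.00.
With no preferred dividends, EPS = 0 when EBIT exactly covers interest, so the financial break-even EBIT is £1,979,120.00.

£1,979,120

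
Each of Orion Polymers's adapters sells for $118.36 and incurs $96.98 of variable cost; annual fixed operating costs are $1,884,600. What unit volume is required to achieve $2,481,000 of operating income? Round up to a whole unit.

Each unit contributes $118.36 − $96.98 = $21.38.
Need Q such that Q × $21.38 − $1,884,600 = $2,481,000, i.e. Q = $4,365,600 / $21.38 = 204,190.83 → 204,191.

204,191 adapters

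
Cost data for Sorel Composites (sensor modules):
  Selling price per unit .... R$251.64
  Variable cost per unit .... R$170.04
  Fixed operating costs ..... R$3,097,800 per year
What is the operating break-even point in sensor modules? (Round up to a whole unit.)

Each unit contributes R$251.64 − R$170.04 = R$81.60.
Break-even Q = R$3,097,800 / R$81.60 = 37,963.24 → 37,964 sensor modules.

37,964 sensor modules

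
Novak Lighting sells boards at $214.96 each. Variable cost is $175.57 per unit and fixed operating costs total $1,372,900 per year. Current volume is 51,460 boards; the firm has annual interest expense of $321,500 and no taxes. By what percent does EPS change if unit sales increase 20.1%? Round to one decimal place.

At 51,460 units, contribution = 51,460 × $39.39 = $2,027,009.40.
Subtracting fixed costs: EBIT = $2,027,009.40 − $1,372,900 = $654,109.40.
After interest of $321,500.00, pre-tax earnings = $332,609.40.
DCL = total CM / (EBIT − I) = $2,027,009.40 / $332,609.40 = 6.0943.
%ΔEPS = DCL × %ΔSales = 6.0943 × +20.1% = +122.5%.

+122.5%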